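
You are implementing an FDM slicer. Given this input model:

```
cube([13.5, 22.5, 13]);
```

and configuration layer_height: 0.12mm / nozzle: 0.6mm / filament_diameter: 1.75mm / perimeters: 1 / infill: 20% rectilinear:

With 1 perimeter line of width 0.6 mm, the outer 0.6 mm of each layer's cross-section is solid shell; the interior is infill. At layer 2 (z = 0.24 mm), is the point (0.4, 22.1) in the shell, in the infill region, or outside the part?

shell

At z = 0.24 mm: the cube is present — its section is the full 13.5×22.5 rectangle. Overall, the cross-section is a single solid region. The nearest boundary edge runs (13.50, 22.50)→(0.00, 22.50); distance from the point to it = 0.40 mm. The point is inside the cross-section, 0.40 mm from the nearest boundary — within the 0.6 mm shell band (1 × 0.6).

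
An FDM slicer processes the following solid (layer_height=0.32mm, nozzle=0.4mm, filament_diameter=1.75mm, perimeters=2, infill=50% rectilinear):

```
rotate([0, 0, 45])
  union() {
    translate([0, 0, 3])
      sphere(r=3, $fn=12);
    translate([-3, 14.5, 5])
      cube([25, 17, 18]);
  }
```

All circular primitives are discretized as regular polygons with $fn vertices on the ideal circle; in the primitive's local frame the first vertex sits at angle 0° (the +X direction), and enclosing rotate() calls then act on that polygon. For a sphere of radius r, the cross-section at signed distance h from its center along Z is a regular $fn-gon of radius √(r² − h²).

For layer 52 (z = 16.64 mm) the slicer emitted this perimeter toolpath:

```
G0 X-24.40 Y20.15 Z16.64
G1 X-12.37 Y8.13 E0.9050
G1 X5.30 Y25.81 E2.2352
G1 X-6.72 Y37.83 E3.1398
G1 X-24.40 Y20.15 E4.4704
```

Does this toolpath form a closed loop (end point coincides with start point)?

Start point (G0): (-24.40, 20.15). End point (last G1): the path returns to the start — closed.

yes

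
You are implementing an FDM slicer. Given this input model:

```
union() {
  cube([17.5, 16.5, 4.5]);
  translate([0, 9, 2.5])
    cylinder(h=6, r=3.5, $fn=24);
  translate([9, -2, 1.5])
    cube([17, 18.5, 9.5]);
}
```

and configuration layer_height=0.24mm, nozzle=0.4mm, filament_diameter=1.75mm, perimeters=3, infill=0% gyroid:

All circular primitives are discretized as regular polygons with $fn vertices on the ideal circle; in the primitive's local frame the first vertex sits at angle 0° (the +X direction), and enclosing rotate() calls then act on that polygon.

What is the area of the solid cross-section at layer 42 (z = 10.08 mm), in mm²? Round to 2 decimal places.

314.50 mm²

At z = 10.08 mm: the cube is not intersected at this z (z outside [0, 4.5]); the cylinder at (0, 9) is not intersected at this z (z outside [2.5, 8.5]); the 17×18.5 cube at (9, -2) contributes its full rectangle (area 314.50 mm²); Taking the union: only the 17×18.5 cube at (9, -2) is present, so the union is just that shape — area = 314.50 mm². Overall, the cross-section is a single solid region. Net area = 314.50 mm².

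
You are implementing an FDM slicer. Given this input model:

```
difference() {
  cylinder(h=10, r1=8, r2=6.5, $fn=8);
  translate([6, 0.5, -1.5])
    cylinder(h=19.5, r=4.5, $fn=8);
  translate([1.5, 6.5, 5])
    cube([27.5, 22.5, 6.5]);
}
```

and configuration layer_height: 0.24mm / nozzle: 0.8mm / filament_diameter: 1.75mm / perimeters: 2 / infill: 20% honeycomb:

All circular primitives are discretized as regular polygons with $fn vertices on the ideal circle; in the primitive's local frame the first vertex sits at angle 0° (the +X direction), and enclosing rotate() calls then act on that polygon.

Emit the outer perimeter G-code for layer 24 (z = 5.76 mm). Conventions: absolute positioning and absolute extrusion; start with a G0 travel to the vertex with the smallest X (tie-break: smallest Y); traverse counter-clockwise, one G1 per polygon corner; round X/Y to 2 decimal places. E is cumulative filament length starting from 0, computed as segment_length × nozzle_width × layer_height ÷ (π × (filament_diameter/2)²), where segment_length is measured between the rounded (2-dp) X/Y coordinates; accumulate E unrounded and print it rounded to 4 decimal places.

At z = 5.76 mm: the cone: at t=0.576 of its height the radius interpolates to r₁+(r₂−r₁)t = 7.136, giving a regular 8-gon of that circumradius; the r=4.5 cylinder at (6, 0.5) gives a regular 8-gon of circumradius 4.5 (constant along its height); the cube at (1.5, 6.5) is present — its section is the full 27.5×22.5 rectangle; Taking the first minus the rest: starting from the cone, the r=4.5 cylinder at (6, 0.5) partially overlaps it — only the 30.57 mm² overlap (of its 57.28 mm²) is removed, clipping the outline; the 27.5×22.5 cube at (1.5, 6.5) partially overlaps it — only the 0.00 mm² overlap (of its 618.75 mm²) is removed, clipping the outline — 1 connected region. The outline is a single polygon with 15 vertices. Extrusion per mm of travel: 0.8 × 0.24 / (π × 0.875²) = 0.079824. Accumulating E over each segment gives final E = 3.7496.

G0 X-7.14 Y0.00 Z5.76
G1 X-5.05 Y-5.05 E0.4363
G1 X0.00 Y-7.14 E0.8725
G1 X5.05 Y-5.05 E1.3088
G1 X5.56 Y-3.82 E1.4151
G1 X2.82 Y-2.68 E1.6520
G1 X1.50 Y0.50 E1.9268
G1 X2.82 Y3.68 E2.2017
G1 X5.20 Y4.67 E2.4074
G1 X5.05 Y5.05 E2.4401
G1 X1.54 Y6.50 E2.7432
G1 X1.50 Y6.50 E2.7464
G1 X1.50 Y6.51 E2.7472
G1 X0.00 Y7.14 E2.8771
G1 X-5.05 Y5.05 E3.3133
G1 X-7.14 Y0.00 E3.7496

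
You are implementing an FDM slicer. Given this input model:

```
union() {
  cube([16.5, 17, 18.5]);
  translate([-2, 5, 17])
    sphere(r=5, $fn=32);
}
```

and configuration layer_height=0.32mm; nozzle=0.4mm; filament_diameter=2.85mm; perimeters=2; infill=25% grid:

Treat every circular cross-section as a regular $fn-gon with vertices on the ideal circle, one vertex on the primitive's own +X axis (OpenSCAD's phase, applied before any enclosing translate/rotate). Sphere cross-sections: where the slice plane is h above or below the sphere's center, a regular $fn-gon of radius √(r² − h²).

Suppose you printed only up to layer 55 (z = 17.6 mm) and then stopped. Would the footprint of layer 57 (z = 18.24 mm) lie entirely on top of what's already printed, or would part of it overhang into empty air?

Compare the two slices. At z = 17.6: the cube is present — its section is the full 16.5×17 rectangle (area 280.50 mm²); the r=5 sphere at (-2, 5) contributes a regular 32-gon of circumradius √(5²−0.6²) = 4.964 (area = (32/2)·4.964²·sin(360°/32) = 76.91 mm²); Taking the union: the regions partially overlap — summed areas 357.41 mm² minus the doubly-counted overlap 19.22 mm² gives 338.20 mm² — area = 338.20 mm². At z = 18.24: the cube (footprint 16.5×17) is included at this height (area 280.50 mm²); the r=5 sphere at (-2, 5) contributes a regular 32-gon of circumradius √(5²−1.24²) = 4.844 (area = (32/2)·4.844²·sin(360°/32) = 73.24 mm²); Combining (union): the regions partially overlap — summed areas 353.74 mm² minus the doubly-counted overlap 17.87 mm² gives 335.87 mm² — area = 335.87 mm². Checking containment: the cross-section at z = 18.24 is a subset of the cross-section at z = 17.6.

entirely on top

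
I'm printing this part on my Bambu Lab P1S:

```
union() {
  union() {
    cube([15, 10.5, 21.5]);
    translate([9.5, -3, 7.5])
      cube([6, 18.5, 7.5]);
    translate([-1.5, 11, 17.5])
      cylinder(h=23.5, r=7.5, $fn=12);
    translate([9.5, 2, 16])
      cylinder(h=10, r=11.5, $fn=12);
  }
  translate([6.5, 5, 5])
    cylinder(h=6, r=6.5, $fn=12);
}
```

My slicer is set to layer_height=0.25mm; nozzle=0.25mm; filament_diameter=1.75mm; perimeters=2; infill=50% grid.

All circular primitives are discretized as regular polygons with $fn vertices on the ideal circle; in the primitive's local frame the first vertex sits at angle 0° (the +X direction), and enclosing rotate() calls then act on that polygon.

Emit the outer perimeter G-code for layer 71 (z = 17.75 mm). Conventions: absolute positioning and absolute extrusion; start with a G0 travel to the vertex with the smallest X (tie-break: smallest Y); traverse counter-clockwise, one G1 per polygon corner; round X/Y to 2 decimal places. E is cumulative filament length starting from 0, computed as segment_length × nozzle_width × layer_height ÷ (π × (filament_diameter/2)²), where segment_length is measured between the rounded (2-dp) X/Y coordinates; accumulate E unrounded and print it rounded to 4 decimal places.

At z = 17.75 mm: the cube is present — its section is the full 15×10.5 rectangle; the cube at (9.5, -3) does not reach this height (z outside [7.5, 15]); the cylinder at (-1.5, 11): section is a regular 12-gon, circumradius r=7.5; the r=11.5 cylinder at (9.5, 2) gives a regular 12-gon of circumradius 11.5 (constant along its height); Merging all regions: the regions partially overlap (shared area 192.01 mm²), so overlapping operands fuse into one piece — 1 connected region; the cylinder at (6.5, 5) does not reach this height (z outside [5, 11]); Taking the union: only that combined region is present, so the union is just that shape — 1 connected region. The outline is a single polygon with 20 vertices. Extrusion per mm of travel: 0.25 × 0.25 / (π × 0.875²) = 0.025984. Accumulating E over each segment gives final E = 2.4043.

G0 X-9.00 Y11.00 Z17.75
G1 X-8.00 Y7.25 E0.1008
G1 X-5.25 Y4.50 E0.2019
G1 X-1.59 Y3.52 E0.3004
G1 X-2.00 Y2.00 E0.3413
G1 X-0.46 Y-3.75 E0.4959
G1 X3.75 Y-7.96 E0.6506
G1 X9.50 Y-9.50 E0.8053
G1 X15.25 Y-7.96 E0.9600
G1 X19.46 Y-3.75 E1.1147
G1 X21.00 Y2.00 E1.2694
G1 X19.46 Y7.75 E1.4241
G1 X15.25 Y11.96 E1.5788
G1 X9.50 Y13.50 E1.7334
G1 X5.61 Y12.46 E1.8381
G1 X5.00 Y14.75 E1.8997
G1 X2.25 Y17.50 E2.0007
G1 X-1.50 Y18.50 E2.1016
G1 X-5.25 Y17.50 E2.2024
G1 X-8.00 Y14.75 E2.3035
G1 X-9.00 Y11.00 E2.4043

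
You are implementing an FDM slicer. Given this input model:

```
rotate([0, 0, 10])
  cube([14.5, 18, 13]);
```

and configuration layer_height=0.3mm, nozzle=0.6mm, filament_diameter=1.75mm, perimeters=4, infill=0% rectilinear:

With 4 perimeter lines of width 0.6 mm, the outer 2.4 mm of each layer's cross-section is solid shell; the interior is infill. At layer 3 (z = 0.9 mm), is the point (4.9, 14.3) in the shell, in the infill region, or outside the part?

At z = 0.9 mm: the cube is present — its section is the full 14.5×18 rectangle; (rotated 10° about Z; rotation is an isometry so areas/perimeters/island counts are preserved). Overall, the cross-section is a single solid region. Undo the 10° rotation: the query point maps to (7.309, 13.232) in the un-rotated model frame. The nearest boundary edge runs (14.50, 18.00)→(0.00, 18.00); distance from the point to it = 4.77 mm. The point is inside the cross-section and 4.77 mm from the nearest boundary — more than the 2.4 mm shell width (4 × 0.6), so it's in the infill interior.

infill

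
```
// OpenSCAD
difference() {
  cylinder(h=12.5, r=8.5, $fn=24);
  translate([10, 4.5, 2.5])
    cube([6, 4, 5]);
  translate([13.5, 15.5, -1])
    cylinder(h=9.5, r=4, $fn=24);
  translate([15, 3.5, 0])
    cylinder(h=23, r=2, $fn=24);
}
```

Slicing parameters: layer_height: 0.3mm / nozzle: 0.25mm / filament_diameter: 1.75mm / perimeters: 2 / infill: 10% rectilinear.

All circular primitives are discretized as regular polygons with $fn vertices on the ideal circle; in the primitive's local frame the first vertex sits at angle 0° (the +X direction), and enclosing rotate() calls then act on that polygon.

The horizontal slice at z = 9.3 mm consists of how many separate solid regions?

At z = 9.3 mm: the r=8.5 cylinder contributes a regular 24-gon of circumradius 8.5; the cube at (10, 4.5) does not reach this height (z outside [2.5, 7.5]); the cylinder at (13.5, 15.5) is absent (z outside [-1, 8.5]); the r=2 cylinder at (15, 3.5) contributes a regular 24-gon of circumradius 2; Taking the first minus the rest: starting from the r=8.5 cylinder, the r=2 cylinder at (15, 3.5) misses the remaining region (no effect) — 1 connected region. The result has 1 disconnected region.

1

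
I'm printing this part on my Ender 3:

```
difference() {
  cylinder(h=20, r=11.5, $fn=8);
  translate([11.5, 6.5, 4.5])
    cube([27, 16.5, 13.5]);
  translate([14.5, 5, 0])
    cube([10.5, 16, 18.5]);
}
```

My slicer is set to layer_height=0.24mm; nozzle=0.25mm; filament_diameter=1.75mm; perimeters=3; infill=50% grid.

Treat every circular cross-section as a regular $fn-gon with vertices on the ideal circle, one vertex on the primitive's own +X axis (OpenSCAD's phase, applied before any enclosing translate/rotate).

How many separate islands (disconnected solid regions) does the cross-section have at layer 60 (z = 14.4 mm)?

At z = 14.4 mm: the r=11.5 cylinder gives a regular 8-gon of circumradius 11.5 (constant along its height); the 27×16.5 cube at (11.5, 6.5) contributes its full rectangle; the 10.5×16 cube at (14.5, 5) contributes its full rectangle; Subtracting the remaining from the first: starting from the r=11.5 cylinder, the 27×16.5 cube at (11.5, 6.5) misses the remaining region (no effect); the 10.5×16 cube at (14.5, 5) misses the remaining region (no effect) — 1 connected region. Overall, the cross-section is a single solid region. Island count = 1.

1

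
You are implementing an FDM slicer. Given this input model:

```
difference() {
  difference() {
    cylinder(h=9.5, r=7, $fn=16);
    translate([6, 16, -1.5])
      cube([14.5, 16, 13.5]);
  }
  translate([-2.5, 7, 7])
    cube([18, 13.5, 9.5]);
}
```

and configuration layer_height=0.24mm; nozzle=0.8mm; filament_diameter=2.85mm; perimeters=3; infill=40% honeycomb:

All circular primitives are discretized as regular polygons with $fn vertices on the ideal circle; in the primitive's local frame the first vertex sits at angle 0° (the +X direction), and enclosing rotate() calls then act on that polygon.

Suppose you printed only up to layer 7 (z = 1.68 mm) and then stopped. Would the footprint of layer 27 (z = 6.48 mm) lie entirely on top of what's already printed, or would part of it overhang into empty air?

entirely on top

Compare the two slices. At z = 1.68: the r=7 cylinder gives a regular 16-gon of circumradius 7 (constant along its height) (area = (16/2)·7.000²·sin(360°/16) = 150.01 mm²); the cube at (6, 16) is present — its section is the full 14.5×16 rectangle (area 232.00 mm²); Taking the first minus the rest: starting from the r=7 cylinder (150.01 mm²), the 14.5×16 cube at (6, 16) misses the remaining region (no effect) — area = 150.01 mm²; the cube at (-2.5, 7) does not reach this height (z outside [7, 16.5]); Taking the first minus the rest: none of the subtracted shapes is present at this height, so the result so far is unchanged — area = 150.01 mm². At z = 6.48: the r=7 cylinder contributes a regular 16-gon of circumradius 7 (area = (16/2)·7.000²·sin(360°/16) = 150.01 mm²); the cube at (6, 16) (footprint 14.5×16) is included at this height (area 232.00 mm²); Taking the first minus the rest: starting from the r=7 cylinder (150.01 mm²), the 14.5×16 cube at (6, 16) misses the remaining region (no effect) — area = 150.01 mm²; the cube at (-2.5, 7) is absent (z outside [7, 16.5]); After the difference (first − rest): none of the subtracted shapes is present at this height, so that combined region is unchanged — area = 150.01 mm². Checking containment: the cross-section at z = 6.48 is a subset of the cross-section at z = 1.68.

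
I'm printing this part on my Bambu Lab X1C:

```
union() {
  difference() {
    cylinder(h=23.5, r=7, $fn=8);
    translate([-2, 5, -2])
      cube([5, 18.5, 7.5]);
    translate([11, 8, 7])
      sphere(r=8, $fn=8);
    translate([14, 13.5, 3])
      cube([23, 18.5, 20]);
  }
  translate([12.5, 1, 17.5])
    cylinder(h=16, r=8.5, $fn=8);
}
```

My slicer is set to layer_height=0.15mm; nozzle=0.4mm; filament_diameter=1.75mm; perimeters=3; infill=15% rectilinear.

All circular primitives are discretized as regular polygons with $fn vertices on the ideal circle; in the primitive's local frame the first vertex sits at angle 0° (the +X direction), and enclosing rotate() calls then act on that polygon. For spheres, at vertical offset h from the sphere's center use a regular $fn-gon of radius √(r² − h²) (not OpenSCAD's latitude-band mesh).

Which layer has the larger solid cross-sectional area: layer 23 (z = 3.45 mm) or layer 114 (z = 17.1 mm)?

layer 114 (z = 17.1 mm)

Layer 23 (z = 3.45): the cylinder: section is a regular 8-gon, circumradius r=7 (area = (8/2)·7.000²·sin(360°/8) = 138.59 mm²); the cube at (-2, 5) (footprint 5×18.5) is included at this height (area 92.50 mm²); the r=8 sphere at (11, 8) contributes a regular 8-gon of circumradius √(8²−3.55²) = 7.169 (area = (8/2)·7.169²·sin(360°/8) = 145.37 mm²); the cube at (14, 13.5) (footprint 23×18.5) is included at this height (area 425.50 mm²); Subtracting the remaining from the first: starting from the r=7 cylinder (138.59 mm²), the 5×18.5 cube at (-2, 5) partially overlaps it — only the 7.31 mm² overlap (of its 92.50 mm²) is removed, clipping the outline; the r=8 sphere at (11, 8) misses the remaining region (no effect); the 23×18.5 cube at (14, 13.5) misses the remaining region (no effect) — area = 131.29 mm²; the cylinder at (12.5, 1) is not intersected at this z (z outside [17.5, 33.5]); Taking the union: only that combined region is present, so the union is just that shape — area = 131.29 mm². So its area = 131.29 mm². Layer 114 (z = 17.1): the cylinder: section is a regular 8-gon, circumradius r=7 (area = (8/2)·7.000²·sin(360°/8) = 138.59 mm²); the cube at (-2, 5) is not intersected at this z (z outside [-2, 5.5]); the sphere at (11, 8) is not intersected at this z (|z−center|=10.100 > r=8); the cube at (14, 13.5) (footprint 23×18.5) is included at this height (area 425.50 mm²); Taking the first minus the rest: starting from the r=7 cylinder (138.59 mm²), the 23×18.5 cube at (14, 13.5) misses the remaining region (no effect) — area = 138.59 mm²; the cylinder at (12.5, 1) is not intersected at this z (z outside [17.5, 33.5]); Merging all regions: only the result so far is present, so the union is just that shape — area = 138.59 mm². So its area = 138.59 mm². Layer 114 is larger (138.59 vs 131.29 mm²).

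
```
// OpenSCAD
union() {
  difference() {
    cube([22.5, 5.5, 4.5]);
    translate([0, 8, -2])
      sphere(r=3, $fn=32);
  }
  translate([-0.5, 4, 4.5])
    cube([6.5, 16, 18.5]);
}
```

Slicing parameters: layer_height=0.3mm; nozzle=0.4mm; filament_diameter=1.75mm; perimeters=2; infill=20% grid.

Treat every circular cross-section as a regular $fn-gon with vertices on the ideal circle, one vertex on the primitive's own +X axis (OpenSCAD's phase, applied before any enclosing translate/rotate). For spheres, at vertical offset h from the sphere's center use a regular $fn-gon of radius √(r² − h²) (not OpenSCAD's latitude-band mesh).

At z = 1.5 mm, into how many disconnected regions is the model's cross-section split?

At z = 1.5 mm: the 22.5×5.5 cube contributes its full rectangle; the sphere at (0, 8) does not reach this height (|z−center|=3.500 > r=3); Taking the first minus the rest: none of the subtracted shapes is present at this height, so the 22.5×5.5 cube is unchanged — 1 connected region; the cube at (-0.5, 4) is absent (z outside [4.5, 23]); Taking the union: only that combined region is present, so the union is just that shape — 1 connected region. The result has 1 disconnected region.

1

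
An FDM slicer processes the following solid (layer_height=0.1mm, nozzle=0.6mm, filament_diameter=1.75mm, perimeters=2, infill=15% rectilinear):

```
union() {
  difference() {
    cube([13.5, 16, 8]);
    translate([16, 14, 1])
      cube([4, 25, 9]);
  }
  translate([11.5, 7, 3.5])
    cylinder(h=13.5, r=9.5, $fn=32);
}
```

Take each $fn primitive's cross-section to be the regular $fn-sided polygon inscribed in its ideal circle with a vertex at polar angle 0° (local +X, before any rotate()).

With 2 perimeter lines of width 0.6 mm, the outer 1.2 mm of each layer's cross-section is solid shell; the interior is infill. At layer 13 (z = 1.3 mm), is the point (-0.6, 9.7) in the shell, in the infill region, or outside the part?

outside

At z = 1.3 mm: the cube is present — its section is the full 13.5×16 rectangle; the cube at (16, 14) is present — its section is the full 4×25 rectangle; Subtracting the remaining from the first: starting from the 13.5×16 cube, the 4×25 cube at (16, 14) misses the remaining region (no effect) — 1 connected region; the cylinder at (11.5, 7) is absent (z outside [3.5, 17]); Merging all regions: only the result so far is present, so the union is just that shape — 1 connected region. Overall, the cross-section is a single solid region. The nearest boundary edge runs (0.00, 0.00)→(0.00, 16.00); distance from the point to it = 0.60 mm. The point is not inside any of the regions above, so it lies outside the cross-section (0.60 mm from the nearest boundary).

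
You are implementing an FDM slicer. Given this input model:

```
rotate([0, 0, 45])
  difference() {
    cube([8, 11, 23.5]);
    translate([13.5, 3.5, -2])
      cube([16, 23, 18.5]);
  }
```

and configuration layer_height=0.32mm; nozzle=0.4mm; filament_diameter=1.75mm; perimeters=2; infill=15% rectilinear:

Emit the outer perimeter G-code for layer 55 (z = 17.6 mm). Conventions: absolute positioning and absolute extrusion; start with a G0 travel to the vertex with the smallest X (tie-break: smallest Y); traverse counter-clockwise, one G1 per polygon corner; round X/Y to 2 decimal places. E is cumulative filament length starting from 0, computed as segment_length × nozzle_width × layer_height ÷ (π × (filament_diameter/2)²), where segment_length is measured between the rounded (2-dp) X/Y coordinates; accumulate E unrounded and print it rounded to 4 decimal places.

G0 X-7.78 Y7.78 Z17.60
G1 X0.00 Y0.00 E0.5855
G1 X5.66 Y5.66 E1.0115
G1 X-2.12 Y13.44 E1.5970
G1 X-7.78 Y7.78 E2.0230

At z = 17.6 mm: the cube (footprint 8×11) is included at this height; the cube at (13.5, 3.5) does not reach this height (z outside [-2, 16.5]); Taking the first minus the rest: none of the subtracted shapes is present at this height, so the 8×11 cube is unchanged — 1 connected region; (rotated 45° about Z; rotation is an isometry so areas/perimeters/island counts are preserved). The outline is a single polygon with 4 vertices. Extrusion per mm of travel: 0.4 × 0.32 / (π × 0.875²) = 0.053216. Accumulating E over each segment gives final E = 2.0230.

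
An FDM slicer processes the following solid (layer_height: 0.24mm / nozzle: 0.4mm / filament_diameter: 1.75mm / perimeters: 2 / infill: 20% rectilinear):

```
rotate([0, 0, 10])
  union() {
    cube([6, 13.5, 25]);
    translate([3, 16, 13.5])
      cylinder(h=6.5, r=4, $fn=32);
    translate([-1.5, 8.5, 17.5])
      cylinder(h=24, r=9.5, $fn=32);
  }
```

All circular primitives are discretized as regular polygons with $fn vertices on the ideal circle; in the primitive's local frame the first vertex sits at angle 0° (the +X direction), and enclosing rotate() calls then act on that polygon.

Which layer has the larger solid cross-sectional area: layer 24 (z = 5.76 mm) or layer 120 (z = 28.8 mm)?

layer 120 (z = 28.8 mm)

Layer 24 (z = 5.76): the cube is present — its section is the full 6×13.5 rectangle (area 81.00 mm²); the cylinder at (3, 16) is not intersected at this z (z outside [13.5, 20]); the cylinder at (-1.5, 8.5) does not reach this height (z outside [17.5, 41.5]); Combining (union): only the 6×13.5 cube is present, so the union is just that shape — area = 81.00 mm²; (rotated 10° about Z; rotation is an isometry so areas/perimeters/island counts are preserved). So its area = 81.00 mm². Layer 120 (z = 28.8): the cube does not reach this height (z outside [0, 25]); the cylinder at (3, 16) does not reach this height (z outside [13.5, 20]); the r=9.5 cylinder at (-1.5, 8.5) contributes a regular 32-gon of circumradius 9.5 (area = (32/2)·9.500²·sin(360°/32) = 281.71 mm²); Combining (union): only the r=9.5 cylinder at (-1.5, 8.5) is present, so the union is just that shape — area = 281.71 mm²; (whole slice rotated 10° about Z — lengths, areas and connectivity unchanged). So its area = 281.71 mm². Layer 120 is larger (281.71 vs 81.00 mm²).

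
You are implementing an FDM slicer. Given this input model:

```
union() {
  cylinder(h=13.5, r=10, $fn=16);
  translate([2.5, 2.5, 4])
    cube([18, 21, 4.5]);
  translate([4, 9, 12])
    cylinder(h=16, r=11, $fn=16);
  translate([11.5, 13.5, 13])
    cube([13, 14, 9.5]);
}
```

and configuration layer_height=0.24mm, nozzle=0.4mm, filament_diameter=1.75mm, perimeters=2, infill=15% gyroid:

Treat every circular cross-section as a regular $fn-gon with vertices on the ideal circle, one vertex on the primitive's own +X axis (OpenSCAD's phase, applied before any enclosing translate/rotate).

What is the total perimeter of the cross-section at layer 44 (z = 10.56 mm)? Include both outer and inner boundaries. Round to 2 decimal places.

62.43 mm

At z = 10.56 mm: the r=10 cylinder contributes a regular 16-gon of circumradius 10 (perimeter = 2·16·10.000·sin(180°/16) = 62.43 mm); the cube at (2.5, 2.5) does not reach this height (z outside [4, 8.5]); the cylinder at (4, 9) is absent (z outside [12, 28]); the cube at (11.5, 13.5) is not intersected at this z (z outside [13, 22.5]); Taking the union: only the r=10 cylinder is present, so the union is just that shape — boundary = 62.43 mm. Overall, the cross-section is a single solid region. Total boundary length (outer) = 62.43 mm.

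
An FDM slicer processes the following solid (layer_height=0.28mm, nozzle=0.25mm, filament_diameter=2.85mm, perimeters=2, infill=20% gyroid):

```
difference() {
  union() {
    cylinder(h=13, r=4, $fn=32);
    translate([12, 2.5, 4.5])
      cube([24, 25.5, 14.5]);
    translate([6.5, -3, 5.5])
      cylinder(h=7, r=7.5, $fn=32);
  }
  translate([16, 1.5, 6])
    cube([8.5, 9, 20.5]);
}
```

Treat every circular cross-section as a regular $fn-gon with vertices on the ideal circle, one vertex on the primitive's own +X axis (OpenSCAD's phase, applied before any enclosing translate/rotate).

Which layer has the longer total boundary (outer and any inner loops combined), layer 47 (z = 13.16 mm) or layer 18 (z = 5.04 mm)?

layer 18 (z = 5.04 mm)

Layer 47 (z = 13.16): the cylinder is absent (z outside [0, 13]); the cube at (12, 2.5) is present — its section is the full 24×25.5 rectangle (perimeter 99.00 mm); the cylinder at (6.5, -3) is not intersected at this z (z outside [5.5, 12.5]); Taking the union: only the 24×25.5 cube at (12, 2.5) is present, so the union is just that shape — boundary = 99.00 mm; the cube at (16, 1.5) is present — its section is the full 8.5×9 rectangle (perimeter 35.00 mm); Subtracting the remaining from the first: starting from that combined region, the 8.5×9 cube at (16, 1.5) partially overlaps it — only the 68.00 mm² overlap (of its 76.50 mm²) is removed, clipping the outline — boundary = 115.00 mm. So its perimeter = 115.00 mm. Layer 18 (z = 5.04): the r=4 cylinder gives a regular 32-gon of circumradius 4 (constant along its height) (perimeter = 2·32·4.000·sin(180°/32) = 25.09 mm); the 24×25.5 cube at (12, 2.5) contributes its full rectangle (perimeter 99.00 mm); the cylinder at (6.5, -3) is not intersected at this z (z outside [5.5, 12.5]); Merging all regions: the 2 present regions are separate (no shared area or edge), so areas and boundary lengths simply add and each stays a separate island — boundary = 124.09 mm; the cube at (16, 1.5) is absent (z outside [6, 26.5]); Subtracting the remaining from the first: none of the subtracted shapes is present at this height, so that combined region is unchanged — boundary = 124.09 mm. So its perimeter = 124.09 mm. Layer 18 is larger (124.09 vs 115.00 mm).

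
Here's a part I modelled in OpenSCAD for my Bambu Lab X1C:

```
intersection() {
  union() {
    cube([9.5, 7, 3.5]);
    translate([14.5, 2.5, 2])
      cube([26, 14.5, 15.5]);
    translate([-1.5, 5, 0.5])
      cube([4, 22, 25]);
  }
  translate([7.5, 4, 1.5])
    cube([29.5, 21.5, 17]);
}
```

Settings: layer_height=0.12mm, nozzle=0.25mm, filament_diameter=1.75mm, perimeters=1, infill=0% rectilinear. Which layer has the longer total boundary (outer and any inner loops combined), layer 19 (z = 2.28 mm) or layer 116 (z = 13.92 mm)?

Layer 19 (z = 2.28): the 9.5×7 cube contributes its full rectangle (perimeter 33.00 mm); the 26×14.5 cube at (14.5, 2.5) contributes its full rectangle (perimeter 81.00 mm); the cube at (-1.5, 5) is present — its section is the full 4×22 rectangle (perimeter 52.00 mm); Taking the union: the regions partially overlap (shared area 5.00 mm²), so the edge portions inside another operand are dropped and the merged outline is re-measured after clipping — boundary = 157.00 mm; the cube at (7.5, 4) is present — its section is the full 29.5×21.5 rectangle (perimeter 102.00 mm); Keeping only the common overlap: the 29.5×21.5 cube at (7.5, 4) partially overlaps that combined region; clipping to the common part keeps 298.50 mm² — boundary = 81.00 mm. So its perimeter = 81.00 mm. Layer 116 (z = 13.92): the cube is not intersected at this z (z outside [0, 3.5]); the 26×14.5 cube at (14.5, 2.5) contributes its full rectangle (perimeter 81.00 mm); the cube at (-1.5, 5) is present — its section is the full 4×22 rectangle (perimeter 52.00 mm); Taking the union: the 2 present regions are separate (no shared area or edge), so areas and boundary lengths simply add and each stays a separate island — boundary = 133.00 mm; the cube at (7.5, 4) (footprint 29.5×21.5) is included at this height (perimeter 102.00 mm); After intersecting: the 29.5×21.5 cube at (7.5, 4) partially overlaps that combined region; clipping to the common part keeps 292.50 mm² — boundary = 71.00 mm. So its perimeter = 71.00 mm. Layer 19 is larger (81.00 vs 71.00 mm).

layer 19 (z = 2.28 mm)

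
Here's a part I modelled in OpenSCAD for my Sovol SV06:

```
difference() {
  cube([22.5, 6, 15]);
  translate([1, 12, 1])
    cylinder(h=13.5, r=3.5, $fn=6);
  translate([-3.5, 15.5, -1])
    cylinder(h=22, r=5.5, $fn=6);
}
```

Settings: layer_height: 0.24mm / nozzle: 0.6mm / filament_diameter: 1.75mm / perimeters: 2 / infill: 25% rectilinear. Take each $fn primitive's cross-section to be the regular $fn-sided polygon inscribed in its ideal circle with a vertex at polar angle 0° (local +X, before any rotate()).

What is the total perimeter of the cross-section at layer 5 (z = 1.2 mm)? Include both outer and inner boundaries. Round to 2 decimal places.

57.00 mm

At z = 1.2 mm: the 22.5×6 cube contributes its full rectangle (perimeter 57.00 mm); the r=3.5 cylinder at (1, 12) gives a regular 6-gon of circumradius 3.5 (constant along its height) (perimeter = 2·6·3.500·sin(180°/6) = 21.00 mm); the cylinder at (-3.5, 15.5): section is a regular 6-gon, circumradius r=5.5 (perimeter = 2·6·5.500·sin(180°/6) = 33.00 mm); Subtracting the remaining from the first: starting from the 22.5×6 cube, the r=3.5 cylinder at (1, 12) misses the remaining region (no effect); the r=5.5 cylinder at (-3.5, 15.5) misses the remaining region (no effect) — boundary = 57.00 mm. Overall, the cross-section is a single solid region. Total boundary length (outer) = 57.00 mm.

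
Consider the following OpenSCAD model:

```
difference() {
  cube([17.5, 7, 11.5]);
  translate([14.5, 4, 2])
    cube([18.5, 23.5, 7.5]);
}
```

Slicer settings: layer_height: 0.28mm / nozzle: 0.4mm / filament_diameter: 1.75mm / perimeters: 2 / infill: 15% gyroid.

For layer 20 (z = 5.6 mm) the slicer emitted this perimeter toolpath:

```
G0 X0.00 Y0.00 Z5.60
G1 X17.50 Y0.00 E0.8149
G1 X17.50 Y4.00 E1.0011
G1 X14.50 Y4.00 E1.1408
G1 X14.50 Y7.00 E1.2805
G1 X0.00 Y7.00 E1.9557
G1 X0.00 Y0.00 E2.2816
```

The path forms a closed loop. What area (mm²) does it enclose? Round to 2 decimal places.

Apply the shoelace formula to the sequence of (X, Y) vertices; enclosed area = 113.50 mm².

113.50 mm²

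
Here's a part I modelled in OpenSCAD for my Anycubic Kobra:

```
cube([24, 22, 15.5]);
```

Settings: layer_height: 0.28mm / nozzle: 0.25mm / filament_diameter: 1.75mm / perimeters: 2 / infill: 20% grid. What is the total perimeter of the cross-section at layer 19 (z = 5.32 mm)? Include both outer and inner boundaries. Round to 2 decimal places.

92.00 mm

At z = 5.32 mm: the cube is present — its section is the full 24×22 rectangle (perimeter 92.00 mm). Overall, the cross-section is a single solid region. Total boundary length (outer) = 92.00 mm.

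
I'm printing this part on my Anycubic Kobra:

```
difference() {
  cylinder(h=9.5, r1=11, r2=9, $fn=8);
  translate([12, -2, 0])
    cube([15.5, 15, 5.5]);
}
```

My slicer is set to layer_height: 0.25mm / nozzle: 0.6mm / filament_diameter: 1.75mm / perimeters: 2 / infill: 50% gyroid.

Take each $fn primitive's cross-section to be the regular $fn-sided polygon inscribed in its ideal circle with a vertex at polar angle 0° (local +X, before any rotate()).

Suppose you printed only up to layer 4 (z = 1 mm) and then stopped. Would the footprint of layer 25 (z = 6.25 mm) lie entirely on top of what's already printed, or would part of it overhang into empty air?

Compare the two slices. At z = 1: the cone (r1=11→r2=9) has section circumradius 10.789 here — a regular 8-gon (area = (8/2)·10.789²·sin(360°/8) = 329.26 mm²); the cube at (12, -2) is present — its section is the full 15.5×15 rectangle (area 232.50 mm²); After the difference (first − rest): starting from the cone (329.26 mm²), the 15.5×15 cube at (12, -2) misses the remaining region (no effect) — area = 329.26 mm². At z = 6.25: the cone contributes a regular 8-gon of circumradius 9.684 (interpolated between r1=11 and r2=9 at t=0.658) (area = (8/2)·9.684²·sin(360°/8) = 265.26 mm²); the cube at (12, -2) is not intersected at this z (z outside [0, 5.5]); After the difference (first − rest): none of the subtracted shapes is present at this height, so the cone is unchanged — area = 265.26 mm². Checking containment: the cross-section at z = 6.25 is a subset of the cross-section at z = 1.

entirely on top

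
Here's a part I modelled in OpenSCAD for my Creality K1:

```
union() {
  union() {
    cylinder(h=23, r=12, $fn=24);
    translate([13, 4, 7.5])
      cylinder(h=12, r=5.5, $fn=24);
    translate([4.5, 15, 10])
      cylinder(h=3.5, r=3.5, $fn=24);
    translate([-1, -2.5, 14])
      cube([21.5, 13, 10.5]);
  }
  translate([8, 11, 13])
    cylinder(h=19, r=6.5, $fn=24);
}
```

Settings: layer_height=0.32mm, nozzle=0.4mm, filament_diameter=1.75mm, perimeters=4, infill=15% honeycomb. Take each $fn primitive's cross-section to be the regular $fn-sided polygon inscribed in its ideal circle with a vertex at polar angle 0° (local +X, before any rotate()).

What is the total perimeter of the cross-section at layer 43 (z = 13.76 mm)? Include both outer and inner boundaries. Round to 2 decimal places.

At z = 13.76 mm: the r=12 cylinder contributes a regular 24-gon of circumradius 12 (perimeter = 2·24·12.000·sin(180°/24) = 75.18 mm); the r=5.5 cylinder at (13, 4) gives a regular 24-gon of circumradius 5.5 (constant along its height) (perimeter = 2·24·5.500·sin(180°/24) = 34.46 mm); the cylinder at (4.5, 15) is not intersected at this z (z outside [10, 13.5]); the cube at (-1, -2.5) is not intersected at this z (z outside [14, 24.5]); Merging all regions: the regions partially overlap (shared area 25.40 mm²), so the edge portions inside another operand are dropped and the merged outline is re-measured after clipping — boundary = 88.18 mm; the cylinder at (8, 11): section is a regular 24-gon, circumradius r=6.5 (perimeter = 2·24·6.500·sin(180°/24) = 40.72 mm); Merging all regions: the regions partially overlap (shared area 50.84 mm²), so the edge portions inside another operand are dropped and the merged outline is re-measured after clipping — boundary = 95.02 mm. Overall, the cross-section is a single solid region. Total boundary length (outer) = 95.02 mm.

95.02 mm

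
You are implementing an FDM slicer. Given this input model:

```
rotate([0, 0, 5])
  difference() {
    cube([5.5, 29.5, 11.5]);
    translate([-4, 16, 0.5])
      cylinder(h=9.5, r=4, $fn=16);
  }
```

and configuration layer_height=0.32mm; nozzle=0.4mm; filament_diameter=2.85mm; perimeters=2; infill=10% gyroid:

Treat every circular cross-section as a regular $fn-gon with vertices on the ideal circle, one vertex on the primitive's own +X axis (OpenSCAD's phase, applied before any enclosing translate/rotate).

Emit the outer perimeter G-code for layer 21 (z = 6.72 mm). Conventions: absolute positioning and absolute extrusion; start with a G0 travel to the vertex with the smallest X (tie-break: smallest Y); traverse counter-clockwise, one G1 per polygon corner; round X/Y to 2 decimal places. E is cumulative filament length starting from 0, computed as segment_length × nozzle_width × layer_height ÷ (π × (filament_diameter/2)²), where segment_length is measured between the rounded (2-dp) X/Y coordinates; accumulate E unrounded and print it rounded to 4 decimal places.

G0 X-2.57 Y29.39 Z6.72
G1 X0.00 Y0.00 E0.5919
G1 X5.48 Y0.48 E0.7023
G1 X2.91 Y29.87 E1.2943
G1 X-2.57 Y29.39 E1.4046

At z = 6.72 mm: the cube (footprint 5.5×29.5) is included at this height; the r=4 cylinder at (-4, 16) gives a regular 16-gon of circumradius 4 (constant along its height); Taking the first minus the rest: starting from the 5.5×29.5 cube, the r=4 cylinder at (-4, 16) misses the remaining region (no effect) — 1 connected region; (whole slice rotated 5° about Z — lengths, areas and connectivity unchanged). The outline is a single polygon with 4 vertices. Extrusion per mm of travel: 0.4 × 0.32 / (π × 1.425²) = 0.020065. Accumulating E over each segment gives final E = 1.4046.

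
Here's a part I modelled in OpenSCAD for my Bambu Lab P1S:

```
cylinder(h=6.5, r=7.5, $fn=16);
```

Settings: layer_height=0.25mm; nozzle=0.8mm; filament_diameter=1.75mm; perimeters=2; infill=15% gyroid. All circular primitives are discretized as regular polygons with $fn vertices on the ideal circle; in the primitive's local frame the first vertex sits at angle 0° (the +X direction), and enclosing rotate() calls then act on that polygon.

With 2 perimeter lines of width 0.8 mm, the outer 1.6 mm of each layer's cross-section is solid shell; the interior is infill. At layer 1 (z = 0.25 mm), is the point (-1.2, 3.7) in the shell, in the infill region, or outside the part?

At z = 0.25 mm: the cylinder: section is a regular 16-gon, circumradius r=7.5. Overall, the cross-section is a single solid region. The nearest boundary edge runs (0.00, 7.50)→(-2.87, 6.93); distance from the point to it = 3.49 mm. The point is inside the cross-section and 3.49 mm from the nearest boundary — more than the 1.6 mm shell width (2 × 0.8), so it's in the infill interior.

infill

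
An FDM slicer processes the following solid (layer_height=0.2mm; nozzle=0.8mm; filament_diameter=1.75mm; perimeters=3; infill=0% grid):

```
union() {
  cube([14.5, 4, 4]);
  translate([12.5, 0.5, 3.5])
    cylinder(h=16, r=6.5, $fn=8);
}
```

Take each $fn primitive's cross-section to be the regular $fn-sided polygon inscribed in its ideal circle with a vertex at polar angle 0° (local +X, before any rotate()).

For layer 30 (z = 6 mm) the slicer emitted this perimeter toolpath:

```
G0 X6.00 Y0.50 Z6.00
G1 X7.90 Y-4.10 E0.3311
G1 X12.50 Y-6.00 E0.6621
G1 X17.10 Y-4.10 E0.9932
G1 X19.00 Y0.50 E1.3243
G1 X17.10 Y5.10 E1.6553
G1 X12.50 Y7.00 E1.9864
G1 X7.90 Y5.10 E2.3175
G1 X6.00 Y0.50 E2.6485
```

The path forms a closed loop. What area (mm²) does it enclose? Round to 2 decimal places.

Apply the shoelace formula to the sequence of (X, Y) vertices; enclosed area = 119.60 mm².

119.60 mm²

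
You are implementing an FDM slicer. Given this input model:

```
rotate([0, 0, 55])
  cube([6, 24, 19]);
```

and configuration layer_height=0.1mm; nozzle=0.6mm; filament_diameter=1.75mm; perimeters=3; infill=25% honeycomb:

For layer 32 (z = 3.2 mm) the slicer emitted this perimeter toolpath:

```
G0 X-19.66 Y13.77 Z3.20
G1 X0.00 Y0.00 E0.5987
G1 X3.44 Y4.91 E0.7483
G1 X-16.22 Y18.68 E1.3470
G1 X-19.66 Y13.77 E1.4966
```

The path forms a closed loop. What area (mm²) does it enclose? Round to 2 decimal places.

143.90 mm²

Apply the shoelace formula to the sequence of (X, Y) vertices; enclosed area = 143.90 mm².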